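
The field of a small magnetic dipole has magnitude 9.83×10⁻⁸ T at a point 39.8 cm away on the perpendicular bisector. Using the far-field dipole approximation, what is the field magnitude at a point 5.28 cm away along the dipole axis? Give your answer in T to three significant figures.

Dipole fields scale as 1/r³ in the far field.
The axial field is twice the equatorial field at the same r, so the geometry factor is 2/1.
B₂ = B₁ · (2/1) · (r₁/r₂)³ = 9.83×10⁻⁸ · 2 · (39.8/5.28)³.
(r₁/r₂)³ = (7.538)³ = 428.3.
B₂ ≈ 8.420×10⁻⁵ T.

B ≈ 8.42×10⁻⁵ T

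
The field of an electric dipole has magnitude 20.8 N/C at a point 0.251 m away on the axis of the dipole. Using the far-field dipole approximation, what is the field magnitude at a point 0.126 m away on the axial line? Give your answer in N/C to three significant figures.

Dipole fields scale as 1/r³ in the far field; the geometry is the same at both points.
E₂ = E₁ · (r₁/r₂)³ = 20.8 · (0.251/0.126)³.
(r₁/r₂)³ = (1.992)³ = 7.905.
E₂ ≈ 164.4 N/C.

E ≈ 164 N/C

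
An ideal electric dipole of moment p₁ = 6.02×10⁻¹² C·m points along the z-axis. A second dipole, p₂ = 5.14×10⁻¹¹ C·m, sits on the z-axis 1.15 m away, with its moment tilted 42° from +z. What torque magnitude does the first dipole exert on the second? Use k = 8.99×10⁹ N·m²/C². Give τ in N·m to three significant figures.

The second dipole sits on the axis of the first, so the field there is axial: E₁ = 2kp₁/r³ along +z.
E₁ = 2(8.99×10⁹)(6.02×10⁻¹²)/(1.15)³ = 0.07117 N/C.
Torque on the second dipole: τ = p₂ E₁ sinθ.
τ = (5.14×10⁻¹¹)(0.07117)·sin42° = 2.448×10⁻¹² N·m.

τ ≈ 2.45×10⁻¹² N·m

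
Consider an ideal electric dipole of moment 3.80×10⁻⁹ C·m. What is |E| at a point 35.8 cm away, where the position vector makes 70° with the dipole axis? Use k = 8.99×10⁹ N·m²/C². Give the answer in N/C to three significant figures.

E ≈ 865 N/C

At angle θ the dipole field magnitude is E = (kp/r³)·√(1 + 3cos²θ).
kp/r³ = (8.99×10⁹)(3.80×10⁻⁹) / (0.358)³ = 744.6 N/C.
√(1 + 3cos²70°) = √(1 + 3·0.1170) = √1.3509 ≈ 1.1623.
E ≈ 744.6 × 1.162 = 865.4 N/C.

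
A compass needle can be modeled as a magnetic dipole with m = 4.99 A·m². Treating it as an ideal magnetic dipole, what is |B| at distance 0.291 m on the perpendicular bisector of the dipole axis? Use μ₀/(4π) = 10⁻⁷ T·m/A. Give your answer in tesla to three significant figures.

In the equatorial plane B = (μ₀/4π)·m/r³ (half the axial value).
B = (10⁻⁷)·(4.99) / (0.291)³ = 2.025×10⁻⁵ T.

B ≈ 2.02×10⁻⁵ T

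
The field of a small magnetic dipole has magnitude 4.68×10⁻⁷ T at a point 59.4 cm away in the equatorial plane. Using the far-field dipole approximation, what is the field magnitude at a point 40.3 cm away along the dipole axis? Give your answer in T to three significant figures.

Dipole fields scale as 1/r³ in the far field.
The axial field is twice the equatorial field at the same r, so the geometry factor is 2/1.
B₂ = B₁ · (2/1) · (r₁/r₂)³ = 4.68×10⁻⁷ · 2 · (59.4/40.3)³.
(r₁/r₂)³ = (1.474)³ = 3.202.
B₂ ≈ 2.997×10⁻⁶ T.

B ≈ 3.00×10⁻⁶ T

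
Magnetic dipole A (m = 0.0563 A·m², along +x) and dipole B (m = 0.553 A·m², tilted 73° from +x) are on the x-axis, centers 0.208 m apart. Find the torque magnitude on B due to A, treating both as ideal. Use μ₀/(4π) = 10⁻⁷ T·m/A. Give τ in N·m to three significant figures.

Dipole B is on the axis of dipole A, so B₁ there is axial: B₁ = (μ₀/4π)·2m₁/r³ along +x.
B₁ = 2(10⁻⁷)(0.0563)/(0.208)³ = 1.251×10⁻⁶ T.
τ = m₂ B₁ sinθ.
τ = (0.553)(1.251×10⁻⁶)·sin73° = 6.617×10⁻⁷ N·m.

τ ≈ 6.62×10⁻⁷ N·m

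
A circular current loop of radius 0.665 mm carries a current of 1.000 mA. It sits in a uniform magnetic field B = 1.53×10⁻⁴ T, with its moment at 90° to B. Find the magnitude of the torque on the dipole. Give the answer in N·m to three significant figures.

Magnetic moment m = IA = Iπa² = (0.00100)·π·(6.65×10⁻⁴)² = 1.389×10⁻⁹ A·m².
Torque on a magnetic dipole: τ = mB sinθ.
τ = (1.389×10⁻⁹)(1.53×10⁻⁴)·sin90° = 2.125×10⁻¹³ N·m.

τ ≈ 2.13×10⁻¹³ N·m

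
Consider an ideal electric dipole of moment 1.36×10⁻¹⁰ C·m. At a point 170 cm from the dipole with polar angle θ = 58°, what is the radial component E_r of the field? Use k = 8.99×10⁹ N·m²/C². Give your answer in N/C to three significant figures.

E_r ≈ 0.264 N/C

For a dipole, E_r = (2kp cosθ)/r³.
kp/r³ = (8.99×10⁹)(1.36×10⁻¹⁰)/(1.70)³ = 0.2489 N/C.
E_r = 2·0.2489·cos58° = 0.2637 N/C.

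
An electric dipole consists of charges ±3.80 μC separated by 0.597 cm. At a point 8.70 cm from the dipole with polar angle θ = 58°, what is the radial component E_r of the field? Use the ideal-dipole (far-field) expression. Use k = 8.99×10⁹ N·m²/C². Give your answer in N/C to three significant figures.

Dipole moment p = qd = (3.80×10⁻⁶ C)(0.00597 m) = 2.269×10⁻⁸ C·m.
For a dipole, E_r = (2kp cosθ)/r³.
kp/r³ = (8.99×10⁹)(2.269×10⁻⁸)/(0.0870)³ = 3.098×10⁵ N/C.
E_r = 2·3.098×10⁵·cos58° = 3.283×10⁵ N/C.

E_r ≈ 3.28×10⁵ N/C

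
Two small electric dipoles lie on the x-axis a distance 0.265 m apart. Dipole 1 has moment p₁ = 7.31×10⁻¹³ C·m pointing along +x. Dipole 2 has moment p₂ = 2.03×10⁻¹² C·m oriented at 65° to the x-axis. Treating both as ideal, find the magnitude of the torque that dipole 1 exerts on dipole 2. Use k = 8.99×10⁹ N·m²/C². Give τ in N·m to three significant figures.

The second dipole sits on the axis of the first, so the field there is axial: E₁ = 2kp₁/r³ along +x.
E₁ = 2(8.99×10⁹)(7.31×10⁻¹³)/(0.265)³ = 0.7063 N/C.
Torque on the second dipole: τ = p₂ E₁ sinθ.
τ = (2.03×10⁻¹²)(0.7063)·sin65° = 1.299×10⁻¹² N·m.

τ ≈ 1.30×10⁻¹² N·m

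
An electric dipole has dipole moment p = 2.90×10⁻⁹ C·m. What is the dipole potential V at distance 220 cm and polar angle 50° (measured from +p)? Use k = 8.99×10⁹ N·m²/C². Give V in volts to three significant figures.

The dipole potential is V = kp cosθ / r².
V = (8.99×10⁹)(2.90×10⁻⁹)·cos50° / (2.20)² = 3.462 V.

V ≈ 3.46 V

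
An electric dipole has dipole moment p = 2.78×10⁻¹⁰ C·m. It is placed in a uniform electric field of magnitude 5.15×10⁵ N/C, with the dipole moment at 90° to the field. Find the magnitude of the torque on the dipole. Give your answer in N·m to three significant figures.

τ ≈ 1.43×10⁻⁴ N·m

Torque on an electric dipole: τ = pE sinθ.
τ = (2.78×10⁻¹⁰)(5.15×10⁵)·sin90° = 1.432×10⁻⁴ N·m.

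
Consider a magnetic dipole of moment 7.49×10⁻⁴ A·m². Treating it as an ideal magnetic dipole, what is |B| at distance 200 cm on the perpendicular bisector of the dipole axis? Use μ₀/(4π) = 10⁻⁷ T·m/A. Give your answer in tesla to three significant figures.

In the equatorial plane B = (μ₀/4π)·m/r³ (half the axial value).
B = (10⁻⁷)·(7.49×10⁻⁴) / (2.00)³ = 9.362×10⁻¹² T.

B ≈ 9.36×10⁻¹² T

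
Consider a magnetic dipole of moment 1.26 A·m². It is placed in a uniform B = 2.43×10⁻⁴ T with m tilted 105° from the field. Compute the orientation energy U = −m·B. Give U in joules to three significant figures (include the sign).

U = −m·B = −mB cosθ.
U = −(1.26)(2.43×10⁻⁴)·cos105° = 7.925×10⁻⁵ J.

U ≈ 7.92×10⁻⁵ J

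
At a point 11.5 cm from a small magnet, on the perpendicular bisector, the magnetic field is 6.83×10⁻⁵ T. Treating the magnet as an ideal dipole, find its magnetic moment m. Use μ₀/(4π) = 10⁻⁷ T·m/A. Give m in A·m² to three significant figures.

m ≈ 1.04 A·m²

In the equatorial plane B = (μ₀/4π)·m/r³, so m = Br³·4π/(μ₀).
m = (6.83×10⁻⁵)·(0.115)³ / (10⁻⁷) = 1.039 A·m².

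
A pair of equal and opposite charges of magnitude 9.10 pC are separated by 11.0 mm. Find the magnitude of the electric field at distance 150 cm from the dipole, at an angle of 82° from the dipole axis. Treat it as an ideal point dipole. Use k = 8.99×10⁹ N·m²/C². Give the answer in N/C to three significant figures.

Dipole moment p = qd = (9.10×10⁻¹² C)(0.0110 m) = 1.001×10⁻¹³ C·m.
At angle θ the dipole field magnitude is E = (kp/r³)·√(1 + 3cos²θ).
kp/r³ = (8.99×10⁹)(1.001×10⁻¹³) / (1.50)³ = 2.666×10⁻⁴ N/C.
√(1 + 3cos²82°) = √(1 + 3·0.0194) = √1.0581 ≈ 1.0286.
E ≈ 2.666×10⁻⁴ × 1.029 = 2.743×10⁻⁴ N/C.

E ≈ 2.74×10⁻⁴ N/C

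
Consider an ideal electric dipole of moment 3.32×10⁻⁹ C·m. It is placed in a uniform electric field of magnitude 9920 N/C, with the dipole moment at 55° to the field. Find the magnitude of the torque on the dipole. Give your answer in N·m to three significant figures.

τ ≈ 2.70×10⁻⁵ N·m

Torque on an electric dipole: τ = pE sinθ.
τ = (3.32×10⁻⁹)(9920)·sin55° = 2.698×10⁻⁵ N·m.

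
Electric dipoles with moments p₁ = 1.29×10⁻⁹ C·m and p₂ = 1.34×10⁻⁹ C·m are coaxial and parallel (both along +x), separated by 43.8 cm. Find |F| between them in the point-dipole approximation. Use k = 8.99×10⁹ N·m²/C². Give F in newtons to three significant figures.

F ≈ 2.53×10⁻⁶ N

On-axis field of dipole 1 at distance r: E = 2kp₁/r³. Force on dipole 2 is F = p₂·dE/dr (gradient along axis).
dE/dr = −6kp₁/r⁴, so |F| = 6kp₁p₂/r⁴ (attractive for aligned moments).
F = 6(8.99×10⁹)(1.29×10⁻⁹)(1.34×10⁻⁹)/(0.438)⁴ = 2.533×10⁻⁶ N.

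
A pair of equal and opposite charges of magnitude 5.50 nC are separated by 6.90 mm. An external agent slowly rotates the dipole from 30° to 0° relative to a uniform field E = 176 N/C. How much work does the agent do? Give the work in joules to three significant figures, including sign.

Dipole moment p = qd = (5.50×10⁻⁹ C)(0.00690 m) = 3.795×10⁻¹¹ C·m.
W_ext = ΔU = U(θ₂) − U(θ₁) = −pE cosθ₂ − (−pE cosθ₁) = pE(cosθ₁ − cosθ₂).
W = (3.795×10⁻¹¹)(176)·(cos30° − cos0°) = (6.679×10⁻⁹)·(-0.1340) = -8.948×10⁻¹⁰ J.

W ≈ -8.95×10⁻¹⁰ J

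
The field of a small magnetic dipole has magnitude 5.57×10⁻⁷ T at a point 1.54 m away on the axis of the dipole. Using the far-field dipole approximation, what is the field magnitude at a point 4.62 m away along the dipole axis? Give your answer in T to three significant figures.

Dipole fields scale as 1/r³ in the far field; the geometry is the same at both points.
B₂ = B₁ · (r₁/r₂)³ = 5.57×10⁻⁷ · (1.54/4.62)³.
(r₁/r₂)³ = (0.3333)³ = 0.03704.
B₂ ≈ 2.063×10⁻⁸ T.

B ≈ 2.06×10⁻⁸ T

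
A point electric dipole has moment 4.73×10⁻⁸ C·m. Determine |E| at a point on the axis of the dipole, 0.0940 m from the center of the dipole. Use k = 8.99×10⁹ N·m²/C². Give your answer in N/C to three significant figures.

E ≈ 1.02×10⁶ N/C

On the dipole axis E = 2kp/r³.
E = 2·(8.99×10⁹)(4.73×10⁻⁸) / (0.0940)³ = 1.024×10⁶ N/C.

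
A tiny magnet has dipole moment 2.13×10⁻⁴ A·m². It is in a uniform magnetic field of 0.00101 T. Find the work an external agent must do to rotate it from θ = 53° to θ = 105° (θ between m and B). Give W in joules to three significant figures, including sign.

W_ext = ΔU = −mB cosθ₂ + mB cosθ₁ = mB(cosθ₁ − cosθ₂).
W = (2.13×10⁻⁴)(0.00101)·(cos53° − cos105°) = (2.151×10⁻⁷)·(+0.8606) = 1.851×10⁻⁷ J.

W ≈ 1.85×10⁻⁷ J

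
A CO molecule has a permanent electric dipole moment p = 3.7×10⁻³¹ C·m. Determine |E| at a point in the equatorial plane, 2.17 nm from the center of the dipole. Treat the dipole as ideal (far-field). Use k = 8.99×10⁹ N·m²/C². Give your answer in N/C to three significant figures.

In the equatorial plane E = kp/r³.
E = (8.99×10⁹)(3.70×10⁻³¹) / (2.17×10⁻⁹)³ = 3.255×10⁵ N/C.

E ≈ 3.26×10⁵ N/C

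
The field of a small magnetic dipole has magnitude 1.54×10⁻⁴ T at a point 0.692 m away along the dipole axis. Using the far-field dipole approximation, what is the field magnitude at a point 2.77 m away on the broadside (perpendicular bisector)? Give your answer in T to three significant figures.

B ≈ 1.20×10⁻⁶ T

Dipole fields scale as 1/r³ in the far field.
The axial field is twice the equatorial field at the same r, so the geometry factor is 1/2.
B₂ = B₁ · (1/2) · (r₁/r₂)³ = 1.54×10⁻⁴ · 0.5 · (0.692/2.77)³.
(r₁/r₂)³ = (0.2498)³ = 0.01559.
B₂ ≈ 1.201×10⁻⁶ T.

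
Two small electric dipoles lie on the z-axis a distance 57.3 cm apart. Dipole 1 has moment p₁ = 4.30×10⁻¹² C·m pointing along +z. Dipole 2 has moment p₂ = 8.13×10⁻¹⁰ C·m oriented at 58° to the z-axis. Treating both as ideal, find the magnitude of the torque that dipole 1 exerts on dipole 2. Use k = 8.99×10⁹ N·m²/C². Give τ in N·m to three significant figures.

The second dipole sits on the axis of the first, so the field there is axial: E₁ = 2kp₁/r³ along +z.
E₁ = 2(8.99×10⁹)(4.30×10⁻¹²)/(0.573)³ = 0.4110 N/C.
Torque on the second dipole: τ = p₂ E₁ sinθ.
τ = (8.13×10⁻¹⁰)(0.4110)·sin58° = 2.833×10⁻¹⁰ N·m.

τ ≈ 2.83×10⁻¹⁰ N·m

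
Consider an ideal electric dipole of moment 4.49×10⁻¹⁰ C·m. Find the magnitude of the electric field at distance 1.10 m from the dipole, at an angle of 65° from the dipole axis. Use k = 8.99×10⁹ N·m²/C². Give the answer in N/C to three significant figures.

E ≈ 3.76 N/C

At angle θ the dipole field magnitude is E = (kp/r³)·√(1 + 3cos²θ).
kp/r³ = (8.99×10⁹)(4.49×10⁻¹⁰) / (1.10)³ = 3.033 N/C.
√(1 + 3cos²65°) = √(1 + 3·0.1786) = √1.5358 ≈ 1.2393.
E ≈ 3.033 × 1.239 = 3.758 N/C.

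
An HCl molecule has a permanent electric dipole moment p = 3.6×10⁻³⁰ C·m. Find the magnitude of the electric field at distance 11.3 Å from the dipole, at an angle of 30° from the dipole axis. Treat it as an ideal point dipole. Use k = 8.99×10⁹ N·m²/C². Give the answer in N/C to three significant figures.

E ≈ 4.04×10⁷ N/C

At angle θ the dipole field magnitude is E = (kp/r³)·√(1 + 3cos²θ).
kp/r³ = (8.99×10⁹)(3.60×10⁻³⁰) / (1.13×10⁻⁹)³ = 2.243×10⁷ N/C.
√(1 + 3cos²30°) = √(1 + 3·0.7500) = √3.2500 ≈ 1.8028.
E ≈ 2.243×10⁷ × 1.803 = 4.044×10⁷ N/C.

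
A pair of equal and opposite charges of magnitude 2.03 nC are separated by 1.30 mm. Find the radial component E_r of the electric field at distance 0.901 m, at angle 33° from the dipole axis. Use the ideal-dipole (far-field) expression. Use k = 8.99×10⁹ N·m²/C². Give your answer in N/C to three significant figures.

E_r ≈ 0.0544 N/C

Dipole moment p = qd = (2.03×10⁻⁹ C)(0.00130 m) = 2.639×10⁻¹² C·m.
For a dipole, E_r = (2kp cosθ)/r³.
kp/r³ = (8.99×10⁹)(2.639×10⁻¹²)/(0.901)³ = 0.03244 N/C.
E_r = 2·0.03244·cos33° = 0.05441 N/C.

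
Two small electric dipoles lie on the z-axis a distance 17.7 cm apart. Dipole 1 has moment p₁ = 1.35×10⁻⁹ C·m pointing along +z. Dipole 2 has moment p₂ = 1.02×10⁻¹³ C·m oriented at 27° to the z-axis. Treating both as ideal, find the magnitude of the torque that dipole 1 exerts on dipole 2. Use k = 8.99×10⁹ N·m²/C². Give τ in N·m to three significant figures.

τ ≈ 2.03×10⁻¹⁰ N·m

The second dipole sits on the axis of the first, so the field there is axial: E₁ = 2kp₁/r³ along +z.
E₁ = 2(8.99×10⁹)(1.35×10⁻⁹)/(0.177)³ = 4377 N/C.
Torque on the second dipole: τ = p₂ E₁ sinθ.
τ = (1.02×10⁻¹³)(4377)·sin27° = 2.027×10⁻¹⁰ N·m.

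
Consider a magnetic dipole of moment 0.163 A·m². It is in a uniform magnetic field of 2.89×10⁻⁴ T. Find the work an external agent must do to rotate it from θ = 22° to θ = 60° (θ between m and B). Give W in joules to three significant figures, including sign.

W_ext = ΔU = −mB cosθ₂ + mB cosθ₁ = mB(cosθ₁ − cosθ₂).
W = (0.163)(2.89×10⁻⁴)·(cos22° − cos60°) = (4.711×10⁻⁵)·(+0.4272) = 2.012×10⁻⁵ J.

W ≈ 2.01×10⁻⁵ J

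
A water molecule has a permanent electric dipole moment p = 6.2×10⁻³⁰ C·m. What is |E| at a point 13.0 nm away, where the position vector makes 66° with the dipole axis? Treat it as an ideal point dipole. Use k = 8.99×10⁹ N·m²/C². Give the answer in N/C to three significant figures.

At angle θ the dipole field magnitude is E = (kp/r³)·√(1 + 3cos²θ).
kp/r³ = (8.99×10⁹)(6.20×10⁻³⁰) / (1.30×10⁻⁸)³ = 2.537×10⁴ N/C.
√(1 + 3cos²66°) = √(1 + 3·0.1654) = √1.4963 ≈ 1.2232.
E ≈ 2.537×10⁴ × 1.223 = 3.103×10⁴ N/C.

E ≈ 3.10×10⁴ N/C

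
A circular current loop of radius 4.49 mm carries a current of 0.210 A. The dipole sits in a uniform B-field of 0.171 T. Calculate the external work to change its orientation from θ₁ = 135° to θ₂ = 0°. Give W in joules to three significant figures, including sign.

Magnetic moment m = IA = Iπa² = (0.210)·π·(0.00449)² = 1.33×10⁻⁵ A·m².
W_ext = ΔU = −mB cosθ₂ + mB cosθ₁ = mB(cosθ₁ − cosθ₂).
W = (1.33×10⁻⁵)(0.171)·(cos135° − cos0°) = (2.274×10⁻⁶)·(-1.7071) = -3.882×10⁻⁶ J.

W ≈ -3.88×10⁻⁶ J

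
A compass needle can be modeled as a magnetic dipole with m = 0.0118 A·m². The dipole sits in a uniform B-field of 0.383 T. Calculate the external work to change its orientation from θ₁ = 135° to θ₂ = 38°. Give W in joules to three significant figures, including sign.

W_ext = ΔU = −mB cosθ₂ + mB cosθ₁ = mB(cosθ₁ − cosθ₂).
W = (0.0118)(0.383)·(cos135° − cos38°) = (0.004519)·(-1.4951) = -0.006757 J.

W ≈ -0.00676 J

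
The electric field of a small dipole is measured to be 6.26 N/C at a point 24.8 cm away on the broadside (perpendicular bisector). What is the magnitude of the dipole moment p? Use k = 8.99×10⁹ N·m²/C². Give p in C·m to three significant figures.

In the equatorial plane E = kp/r³, so p = Er³/(k).
p = (6.26)·(0.248)³ / (8.99×10⁹) = 1.062×10⁻¹¹ C·m.

p ≈ 1.06×10⁻¹¹ C·m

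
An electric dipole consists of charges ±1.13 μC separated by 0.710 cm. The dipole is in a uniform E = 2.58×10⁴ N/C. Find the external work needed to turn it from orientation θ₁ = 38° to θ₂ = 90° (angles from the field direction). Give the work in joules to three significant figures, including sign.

W ≈ 1.63×10⁻⁴ J

Dipole moment p = qd = (1.13×10⁻⁶ C)(0.00710 m) = 8.023×10⁻⁹ C·m.
W_ext = ΔU = U(θ₂) − U(θ₁) = −pE cosθ₂ − (−pE cosθ₁) = pE(cosθ₁ − cosθ₂).
W = (8.023×10⁻⁹)(2.58×10⁴)·(cos38° − cos90°) = (2.070×10⁻⁴)·(+0.7880) = 1.631×10⁻⁴ J.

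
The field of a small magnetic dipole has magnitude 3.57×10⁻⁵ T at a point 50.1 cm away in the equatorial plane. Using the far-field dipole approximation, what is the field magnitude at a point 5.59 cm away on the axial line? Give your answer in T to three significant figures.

Dipole fields scale as 1/r³ in the far field.
The axial field is twice the equatorial field at the same r, so the geometry factor is 2/1.
B₂ = B₁ · (2/1) · (r₁/r₂)³ = 3.57×10⁻⁵ · 2 · (50.1/5.59)³.
(r₁/r₂)³ = (8.962)³ = 719.9.
B₂ ≈ 0.05140 T.

B ≈ 0.0514 T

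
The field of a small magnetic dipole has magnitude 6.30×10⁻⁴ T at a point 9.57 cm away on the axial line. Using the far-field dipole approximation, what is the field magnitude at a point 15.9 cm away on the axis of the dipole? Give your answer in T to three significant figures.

B ≈ 1.37×10⁻⁴ T

Dipole fields scale as 1/r³ in the far field; the geometry is the same at both points.
B₂ = B₁ · (r₁/r₂)³ = 6.30×10⁻⁴ · (9.57/15.9)³.
(r₁/r₂)³ = (0.6019)³ = 0.218.
B₂ ≈ 1.374×10⁻⁴ T.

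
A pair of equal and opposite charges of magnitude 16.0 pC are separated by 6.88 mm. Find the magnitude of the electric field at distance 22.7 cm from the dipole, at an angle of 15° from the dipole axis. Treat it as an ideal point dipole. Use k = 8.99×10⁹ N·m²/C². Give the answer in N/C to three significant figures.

E ≈ 0.165 N/C

Dipole moment p = qd = (1.60×10⁻¹¹ C)(0.00688 m) = 1.101×10⁻¹³ C·m.
At angle θ the dipole field magnitude is E = (kp/r³)·√(1 + 3cos²θ).
kp/r³ = (8.99×10⁹)(1.101×10⁻¹³) / (0.227)³ = 0.08462 N/C.
√(1 + 3cos²15°) = √(1 + 3·0.9330) = √3.7990 ≈ 1.9491.
E ≈ 0.08462 × 1.949 = 0.1649 N/C.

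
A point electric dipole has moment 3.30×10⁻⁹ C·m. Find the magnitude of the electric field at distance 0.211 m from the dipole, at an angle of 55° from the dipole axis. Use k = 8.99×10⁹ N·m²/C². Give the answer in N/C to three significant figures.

At angle θ the dipole field magnitude is E = (kp/r³)·√(1 + 3cos²θ).
kp/r³ = (8.99×10⁹)(3.30×10⁻⁹) / (0.211)³ = 3158 N/C.
√(1 + 3cos²55°) = √(1 + 3·0.3290) = √1.9870 ≈ 1.4096.
E ≈ 3158 × 1.410 = 4452 N/C.

E ≈ 4450 N/C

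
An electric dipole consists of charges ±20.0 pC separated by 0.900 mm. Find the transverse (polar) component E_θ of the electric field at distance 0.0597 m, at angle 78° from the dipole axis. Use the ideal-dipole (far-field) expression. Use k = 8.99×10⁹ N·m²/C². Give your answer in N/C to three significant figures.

Dipole moment p = qd = (2.00×10⁻¹¹ C)(9.00×10⁻⁴ m) = 1.80×10⁻¹⁴ C·m.
For a dipole, E_θ = (kp sinθ)/r³.
kp/r³ = (8.99×10⁹)(1.80×10⁻¹⁴)/(0.0597)³ = 0.7605 N/C.
E_θ = 0.7605·sin78° = 0.7439 N/C.

E_θ ≈ 0.744 N/C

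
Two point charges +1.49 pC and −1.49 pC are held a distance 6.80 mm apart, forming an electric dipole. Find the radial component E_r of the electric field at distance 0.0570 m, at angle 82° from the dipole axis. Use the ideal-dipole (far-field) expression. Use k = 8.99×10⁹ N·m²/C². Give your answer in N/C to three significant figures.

Dipole moment p = qd = (1.49×10⁻¹² C)(0.00680 m) = 1.013×10⁻¹⁴ C·m.
For a dipole, E_r = (2kp cosθ)/r³.
kp/r³ = (8.99×10⁹)(1.013×10⁻¹⁴)/(0.0570)³ = 0.4918 N/C.
E_r = 2·0.4918·cos82° = 0.1369 N/C.

E_r ≈ 0.137 N/C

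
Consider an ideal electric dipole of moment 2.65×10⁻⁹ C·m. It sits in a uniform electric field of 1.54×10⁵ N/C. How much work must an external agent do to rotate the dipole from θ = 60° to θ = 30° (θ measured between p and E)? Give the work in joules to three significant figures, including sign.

W_ext = ΔU = U(θ₂) − U(θ₁) = −pE cosθ₂ − (−pE cosθ₁) = pE(cosθ₁ − cosθ₂).
W = (2.65×10⁻⁹)(1.54×10⁵)·(cos60° − cos30°) = (4.081×10⁻⁴)·(-0.3660) = -1.494×10⁻⁴ J.

W ≈ -1.49×10⁻⁴ J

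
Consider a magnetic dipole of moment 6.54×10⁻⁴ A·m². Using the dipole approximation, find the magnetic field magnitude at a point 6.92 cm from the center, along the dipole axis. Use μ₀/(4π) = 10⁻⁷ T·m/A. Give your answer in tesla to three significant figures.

B ≈ 3.95×10⁻⁷ T

On axis B = (μ₀/4π)·2m/r³.
B = 2·(10⁻⁷)·(6.54×10⁻⁴) / (0.0692)³ = 3.947×10⁻⁷ T.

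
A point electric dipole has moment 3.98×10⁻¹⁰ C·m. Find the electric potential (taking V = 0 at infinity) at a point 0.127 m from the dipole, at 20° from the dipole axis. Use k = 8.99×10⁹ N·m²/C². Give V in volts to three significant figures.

V ≈ 208 V

The dipole potential is V = kp cosθ / r².
V = (8.99×10⁹)(3.98×10⁻¹⁰)·cos20° / (0.127)² = 208.5 V.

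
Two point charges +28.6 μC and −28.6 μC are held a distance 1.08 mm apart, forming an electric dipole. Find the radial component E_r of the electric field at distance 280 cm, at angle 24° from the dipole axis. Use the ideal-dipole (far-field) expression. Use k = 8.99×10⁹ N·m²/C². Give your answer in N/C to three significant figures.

E_r ≈ 23.1 N/C

Dipole moment p = qd = (2.86×10⁻⁵ C)(0.00108 m) = 3.089×10⁻⁸ C·m.
For a dipole, E_r = (2kp cosθ)/r³.
kp/r³ = (8.99×10⁹)(3.089×10⁻⁸)/(2.80)³ = 12.65 N/C.
E_r = 2·12.65·cos24° = 23.11 N/C.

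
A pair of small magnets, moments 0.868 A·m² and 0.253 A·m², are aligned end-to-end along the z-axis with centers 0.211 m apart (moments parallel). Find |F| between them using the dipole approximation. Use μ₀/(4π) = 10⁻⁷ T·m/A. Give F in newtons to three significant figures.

F ≈ 6.65×10⁻⁵ N

On-axis B of dipole 1: B = (μ₀/4π)·2m₁/r³. Force on dipole 2: F = m₂·dB/dr.
dB/dr = −(μ₀/4π)·6m₁/r⁴, so |F| = (μ₀/4π)·6m₁m₂/r⁴.
F = 6(10⁻⁷)(0.868)(0.253)/(0.211)⁴ = 6.648×10⁻⁵ N.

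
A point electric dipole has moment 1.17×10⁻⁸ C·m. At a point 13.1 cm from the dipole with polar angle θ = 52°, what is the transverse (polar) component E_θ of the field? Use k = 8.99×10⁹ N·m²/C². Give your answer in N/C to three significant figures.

E_θ ≈ 3.69×10⁴ N/C

For a dipole, E_θ = (kp sinθ)/r³.
kp/r³ = (8.99×10⁹)(1.17×10⁻⁸)/(0.131)³ = 4.679×10⁴ N/C.
E_θ = 4.679×10⁴·sin52° = 3.687×10⁴ N/C.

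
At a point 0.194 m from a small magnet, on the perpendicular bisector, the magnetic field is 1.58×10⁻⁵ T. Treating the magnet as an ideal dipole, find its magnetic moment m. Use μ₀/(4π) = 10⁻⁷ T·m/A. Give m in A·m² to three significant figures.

In the equatorial plane B = (μ₀/4π)·m/r³, so m = Br³·4π/(μ₀).
m = (1.58×10⁻⁵)·(0.194)³ / (10⁻⁷) = 1.154 A·m².

m ≈ 1.15 A·m²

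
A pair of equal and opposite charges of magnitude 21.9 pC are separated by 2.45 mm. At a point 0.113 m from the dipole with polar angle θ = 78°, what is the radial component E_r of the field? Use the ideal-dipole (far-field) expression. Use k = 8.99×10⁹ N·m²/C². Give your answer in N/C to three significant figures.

Dipole moment p = qd = (2.19×10⁻¹¹ C)(0.00245 m) = 5.366×10⁻¹⁴ C·m.
For a dipole, E_r = (2kp cosθ)/r³.
kp/r³ = (8.99×10⁹)(5.366×10⁻¹⁴)/(0.113)³ = 0.3343 N/C.
E_r = 2·0.3343·cos78° = 0.1390 N/C.

E_r ≈ 0.139 N/C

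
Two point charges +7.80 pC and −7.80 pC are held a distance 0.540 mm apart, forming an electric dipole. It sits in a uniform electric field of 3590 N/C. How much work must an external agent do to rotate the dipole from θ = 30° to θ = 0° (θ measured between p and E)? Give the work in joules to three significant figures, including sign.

Dipole moment p = qd = (7.80×10⁻¹² C)(5.40×10⁻⁴ m) = 4.212×10⁻¹⁵ C·m.
W_ext = ΔU = U(θ₂) − U(θ₁) = −pE cosθ₂ − (−pE cosθ₁) = pE(cosθ₁ − cosθ₂).
W = (4.212×10⁻¹⁵)(3590)·(cos30° − cos0°) = (1.512×10⁻¹¹)·(-0.1340) = -2.026×10⁻¹² J.

W ≈ -2.03×10⁻¹² J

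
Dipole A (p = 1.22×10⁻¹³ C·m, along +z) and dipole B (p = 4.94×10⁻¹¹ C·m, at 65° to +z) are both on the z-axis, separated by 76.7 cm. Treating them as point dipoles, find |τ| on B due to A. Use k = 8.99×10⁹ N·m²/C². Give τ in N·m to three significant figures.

The second dipole sits on the axis of the first, so the field there is axial: E₁ = 2kp₁/r³ along +z.
E₁ = 2(8.99×10⁹)(1.22×10⁻¹³)/(0.767)³ = 0.004861 N/C.
Torque on the second dipole: τ = p₂ E₁ sinθ.
τ = (4.94×10⁻¹¹)(0.004861)·sin65° = 2.177×10⁻¹³ N·m.

τ ≈ 2.18×10⁻¹³ N·m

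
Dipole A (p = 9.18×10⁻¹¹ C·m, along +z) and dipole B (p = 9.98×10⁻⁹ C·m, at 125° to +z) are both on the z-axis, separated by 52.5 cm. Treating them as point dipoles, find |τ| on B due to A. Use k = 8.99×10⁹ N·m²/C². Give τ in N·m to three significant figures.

The second dipole sits on the axis of the first, so the field there is axial: E₁ = 2kp₁/r³ along +z.
E₁ = 2(8.99×10⁹)(9.18×10⁻¹¹)/(0.525)³ = 11.41 N/C.
Torque on the second dipole: τ = p₂ E₁ sinθ.
τ = (9.98×10⁻⁹)(11.41)·sin125° = 9.325×10⁻⁸ N·m.

τ ≈ 9.33×10⁻⁸ N·m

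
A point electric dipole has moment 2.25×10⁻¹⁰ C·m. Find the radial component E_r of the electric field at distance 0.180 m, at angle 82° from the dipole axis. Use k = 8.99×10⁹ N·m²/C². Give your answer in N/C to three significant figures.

E_r ≈ 96.5 N/C

For a dipole, E_r = (2kp cosθ)/r³.
kp/r³ = (8.99×10⁹)(2.25×10⁻¹⁰)/(0.180)³ = 346.8 N/C.
E_r = 2·346.8·cos82° = 96.54 N/C.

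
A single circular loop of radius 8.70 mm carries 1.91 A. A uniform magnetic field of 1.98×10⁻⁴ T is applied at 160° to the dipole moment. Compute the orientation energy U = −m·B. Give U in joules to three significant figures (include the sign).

Magnetic moment m = IA = Iπa² = (1.91)·π·(0.00870)² = 4.542×10⁻⁴ A·m².
U = −m·B = −mB cosθ.
U = −(4.542×10⁻⁴)(1.98×10⁻⁴)·cos160° = 8.451×10⁻⁸ J.

U ≈ 8.45×10⁻⁸ J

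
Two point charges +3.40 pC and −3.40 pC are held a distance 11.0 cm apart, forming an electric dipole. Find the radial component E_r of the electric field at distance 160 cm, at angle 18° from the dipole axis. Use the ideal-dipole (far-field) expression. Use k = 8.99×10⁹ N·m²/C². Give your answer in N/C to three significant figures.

Dipole moment p = qd = (3.40×10⁻¹² C)(0.110 m) = 3.74×10⁻¹³ C·m.
For a dipole, E_r = (2kp cosθ)/r³.
kp/r³ = (8.99×10⁹)(3.74×10⁻¹³)/(1.60)³ = 8.209×10⁻⁴ N/C.
E_r = 2·8.209×10⁻⁴·cos18° = 0.001561 N/C.

E_r ≈ 0.00156 N/C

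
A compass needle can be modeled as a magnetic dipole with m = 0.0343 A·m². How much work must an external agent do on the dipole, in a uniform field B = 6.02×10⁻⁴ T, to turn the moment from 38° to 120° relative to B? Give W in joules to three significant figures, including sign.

W_ext = ΔU = −mB cosθ₂ + mB cosθ₁ = mB(cosθ₁ − cosθ₂).
W = (0.0343)(6.02×10⁻⁴)·(cos38° − cos120°) = (2.065×10⁻⁵)·(+1.2880) = 2.660×10⁻⁵ J.

W ≈ 2.66×10⁻⁵ J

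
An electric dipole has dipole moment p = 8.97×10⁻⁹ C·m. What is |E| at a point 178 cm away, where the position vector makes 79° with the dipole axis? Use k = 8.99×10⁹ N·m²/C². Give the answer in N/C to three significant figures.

At angle θ the dipole field magnitude is E = (kp/r³)·√(1 + 3cos²θ).
kp/r³ = (8.99×10⁹)(8.97×10⁻⁹) / (1.78)³ = 14.30 N/C.
√(1 + 3cos²79°) = √(1 + 3·0.0364) = √1.1092 ≈ 1.0532.
E ≈ 14.30 × 1.053 = 15.06 N/C.

E ≈ 15.1 N/C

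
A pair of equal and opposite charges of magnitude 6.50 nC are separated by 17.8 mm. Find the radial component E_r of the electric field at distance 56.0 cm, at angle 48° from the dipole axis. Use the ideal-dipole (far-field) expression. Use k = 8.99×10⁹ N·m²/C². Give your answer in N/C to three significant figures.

Dipole moment p = qd = (6.50×10⁻⁹ C)(0.0178 m) = 1.157×10⁻¹⁰ C·m.
For a dipole, E_r = (2kp cosθ)/r³.
kp/r³ = (8.99×10⁹)(1.157×10⁻¹⁰)/(0.560)³ = 5.923 N/C.
E_r = 2·5.923·cos48° = 7.926 N/C.

E_r ≈ 7.93 N/C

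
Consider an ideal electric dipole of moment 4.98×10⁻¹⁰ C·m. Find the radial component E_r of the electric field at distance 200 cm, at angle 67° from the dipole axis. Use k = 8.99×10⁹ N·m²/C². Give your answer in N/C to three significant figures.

For a dipole, E_r = (2kp cosθ)/r³.
kp/r³ = (8.99×10⁹)(4.98×10⁻¹⁰)/(2.00)³ = 0.5596 N/C.
E_r = 2·0.5596·cos67° = 0.4373 N/C.

E_r ≈ 0.437 N/C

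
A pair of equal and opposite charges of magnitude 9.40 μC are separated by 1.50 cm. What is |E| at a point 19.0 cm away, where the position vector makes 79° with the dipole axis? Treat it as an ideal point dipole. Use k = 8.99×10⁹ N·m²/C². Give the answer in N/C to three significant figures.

E ≈ 1.95×10⁵ N/C

Dipole moment p = qd = (9.40×10⁻⁶ C)(0.0150 m) = 1.41×10⁻⁷ C·m.
At angle θ the dipole field magnitude is E = (kp/r³)·√(1 + 3cos²θ).
kp/r³ = (8.99×10⁹)(1.41×10⁻⁷) / (0.190)³ = 1.848×10⁵ N/C.
√(1 + 3cos²79°) = √(1 + 3·0.0364) = √1.1092 ≈ 1.0532.
E ≈ 1.848×10⁵ × 1.053 = 1.946×10⁵ N/C.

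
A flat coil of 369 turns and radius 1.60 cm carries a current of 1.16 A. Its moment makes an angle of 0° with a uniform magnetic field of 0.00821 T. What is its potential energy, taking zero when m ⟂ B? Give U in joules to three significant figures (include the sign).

m = NIA = NIπa² = 369·(1.16)·π·(0.0160)² = 0.3443 A·m².
U = −m·B = −mB cosθ.
U = −(0.3443)(0.00821)·cos0° = -0.002827 J.

U ≈ -0.00283 J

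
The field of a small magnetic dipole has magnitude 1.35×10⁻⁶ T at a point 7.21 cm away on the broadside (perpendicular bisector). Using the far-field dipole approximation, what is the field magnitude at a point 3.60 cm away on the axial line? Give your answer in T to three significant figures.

Dipole fields scale as 1/r³ in the far field.
The axial field is twice the equatorial field at the same r, so the geometry factor is 2/1.
B₂ = B₁ · (2/1) · (r₁/r₂)³ = 1.35×10⁻⁶ · 2 · (7.21/3.60)³.
(r₁/r₂)³ = (2.003)³ = 8.033.
B₂ ≈ 2.169×10⁻⁵ T.

B ≈ 2.17×10⁻⁵ T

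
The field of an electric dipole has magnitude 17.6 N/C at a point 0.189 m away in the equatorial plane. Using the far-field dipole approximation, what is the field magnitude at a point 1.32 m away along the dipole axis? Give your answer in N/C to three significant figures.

Dipole fields scale as 1/r³ in the far field.
The axial field is twice the equatorial field at the same r, so the geometry factor is 2/1.
E₂ = E₁ · (2/1) · (r₁/r₂)³ = 17.6 · 2 · (0.189/1.32)³.
(r₁/r₂)³ = (0.1432)³ = 0.002935.
E₂ ≈ 0.1033 N/C.

E ≈ 0.103 N/C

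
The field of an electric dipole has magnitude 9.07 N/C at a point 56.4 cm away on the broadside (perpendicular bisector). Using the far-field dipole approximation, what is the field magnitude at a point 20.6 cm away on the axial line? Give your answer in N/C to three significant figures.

E ≈ 372 N/C

Dipole fields scale as 1/r³ in the far field.
The axial field is twice the equatorial field at the same r, so the geometry factor is 2/1.
E₂ = E₁ · (2/1) · (r₁/r₂)³ = 9.07 · 2 · (56.4/20.6)³.
(r₁/r₂)³ = (2.738)³ = 20.52.
E₂ ≈ 372.3 N/C.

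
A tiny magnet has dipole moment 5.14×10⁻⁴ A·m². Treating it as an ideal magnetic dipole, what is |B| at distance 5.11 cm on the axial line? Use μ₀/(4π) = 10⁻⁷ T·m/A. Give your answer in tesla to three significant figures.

B ≈ 7.70×10⁻⁷ T

On axis B = (μ₀/4π)·2m/r³.
B = 2·(10⁻⁷)·(5.14×10⁻⁴) / (0.0511)³ = 7.704×10⁻⁷ T.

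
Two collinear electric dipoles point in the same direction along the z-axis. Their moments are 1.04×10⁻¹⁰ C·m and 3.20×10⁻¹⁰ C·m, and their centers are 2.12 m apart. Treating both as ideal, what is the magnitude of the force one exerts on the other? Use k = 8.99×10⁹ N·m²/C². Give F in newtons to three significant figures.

On-axis field of dipole 1 at distance r: E = 2kp₁/r³. Force on dipole 2 is F = p₂·dE/dr (gradient along axis).
dE/dr = −6kp₁/r⁴, so |F| = 6kp₁p₂/r⁴ (attractive for aligned moments).
F = 6(8.99×10⁹)(1.04×10⁻¹⁰)(3.20×10⁻¹⁰)/(2.12)⁴ = 8.887×10⁻¹¹ N.

F ≈ 8.89×10⁻¹¹ N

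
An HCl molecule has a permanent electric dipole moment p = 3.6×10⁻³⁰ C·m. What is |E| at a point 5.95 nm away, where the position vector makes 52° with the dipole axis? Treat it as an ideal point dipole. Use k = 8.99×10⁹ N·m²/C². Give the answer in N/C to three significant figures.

E ≈ 2.25×10⁵ N/C

At angle θ the dipole field magnitude is E = (kp/r³)·√(1 + 3cos²θ).
kp/r³ = (8.99×10⁹)(3.60×10⁻³⁰) / (5.95×10⁻⁹)³ = 1.536×10⁵ N/C.
√(1 + 3cos²52°) = √(1 + 3·0.3790) = √2.1371 ≈ 1.4619.
E ≈ 1.536×10⁵ × 1.462 = 2.246×10⁵ N/C.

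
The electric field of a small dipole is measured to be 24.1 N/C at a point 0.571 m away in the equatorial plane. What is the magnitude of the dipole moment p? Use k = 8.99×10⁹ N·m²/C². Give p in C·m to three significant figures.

p ≈ 4.99×10⁻¹⁰ C·m

In the equatorial plane E = kp/r³, so p = Er³/(k).
p = (24.1)·(0.571)³ / (8.99×10⁹) = 4.991×10⁻¹⁰ C·m.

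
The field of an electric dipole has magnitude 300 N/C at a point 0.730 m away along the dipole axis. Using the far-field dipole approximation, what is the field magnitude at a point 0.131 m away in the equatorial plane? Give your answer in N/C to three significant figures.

E ≈ 2.60×10⁴ N/C

Dipole fields scale as 1/r³ in the far field.
The axial field is twice the equatorial field at the same r, so the geometry factor is 1/2.
E₂ = E₁ · (1/2) · (r₁/r₂)³ = 300 · 0.5 · (0.730/0.131)³.
(r₁/r₂)³ = (5.573)³ = 173.
E₂ ≈ 2.596×10⁴ N/C.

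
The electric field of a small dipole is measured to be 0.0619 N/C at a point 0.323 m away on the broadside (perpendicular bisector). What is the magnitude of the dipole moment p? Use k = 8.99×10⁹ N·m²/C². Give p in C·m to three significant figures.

In the equatorial plane E = kp/r³, so p = Er³/(k).
p = (0.0619)·(0.323)³ / (8.99×10⁹) = 2.320×10⁻¹³ C·m.

p ≈ 2.32×10⁻¹³ C·m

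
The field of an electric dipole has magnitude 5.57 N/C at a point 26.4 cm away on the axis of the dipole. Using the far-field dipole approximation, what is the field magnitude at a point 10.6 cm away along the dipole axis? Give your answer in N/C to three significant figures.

Dipole fields scale as 1/r³ in the far field; the geometry is the same at both points.
E₂ = E₁ · (r₁/r₂)³ = 5.57 · (26.4/10.6)³.
(r₁/r₂)³ = (2.491)³ = 15.45.
E₂ ≈ 86.05 N/C.

E ≈ 86.0 N/C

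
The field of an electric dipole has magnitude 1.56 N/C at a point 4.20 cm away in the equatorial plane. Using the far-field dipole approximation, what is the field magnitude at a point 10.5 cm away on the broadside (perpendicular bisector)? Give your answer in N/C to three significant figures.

Dipole fields scale as 1/r³ in the far field; the geometry is the same at both points.
E₂ = E₁ · (r₁/r₂)³ = 1.56 · (4.20/10.5)³.
(r₁/r₂)³ = (0.4)³ = 0.064.
E₂ ≈ 0.09984 N/C.

E ≈ 0.0998 N/C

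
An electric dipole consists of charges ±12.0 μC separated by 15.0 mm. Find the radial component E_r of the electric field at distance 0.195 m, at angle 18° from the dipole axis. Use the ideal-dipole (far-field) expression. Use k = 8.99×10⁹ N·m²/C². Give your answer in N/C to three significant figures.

Dipole moment p = qd = (1.20×10⁻⁵ C)(0.0150 m) = 1.80×10⁻⁷ C·m.
For a dipole, E_r = (2kp cosθ)/r³.
kp/r³ = (8.99×10⁹)(1.80×10⁻⁷)/(0.195)³ = 2.182×10⁵ N/C.
E_r = 2·2.182×10⁵·cos18° = 4.151×10⁵ N/C.

E_r ≈ 4.15×10⁵ N/C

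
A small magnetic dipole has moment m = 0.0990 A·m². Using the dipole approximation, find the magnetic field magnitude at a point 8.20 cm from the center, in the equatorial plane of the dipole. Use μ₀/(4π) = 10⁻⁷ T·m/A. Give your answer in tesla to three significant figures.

In the equatorial plane B = (μ₀/4π)·m/r³ (half the axial value).
B = (10⁻⁷)·(0.0990) / (0.0820)³ = 1.796×10⁻⁵ T.

B ≈ 1.80×10⁻⁵ T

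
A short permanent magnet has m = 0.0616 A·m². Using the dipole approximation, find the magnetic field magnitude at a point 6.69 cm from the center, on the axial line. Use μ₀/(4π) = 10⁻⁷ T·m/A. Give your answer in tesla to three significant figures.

B ≈ 4.11×10⁻⁵ T

On axis B = (μ₀/4π)·2m/r³.
B = 2·(10⁻⁷)·(0.0616) / (0.0669)³ = 4.115×10⁻⁵ T.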